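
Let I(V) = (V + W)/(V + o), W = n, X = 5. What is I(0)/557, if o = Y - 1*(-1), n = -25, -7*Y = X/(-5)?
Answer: -175/4456 ≈ -0.039273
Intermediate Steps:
Y = 1/7 (Y = -5/(7*(-5)) = -5*(-1)/(7*5) = -1/7*(-1) = 1/7 ≈ 0.14286)
W = -25
o = 8/7 (o = 1/7 - 1*(-1) = 1/7 + 1 = 8/7 ≈ 1.1429)
I(V) = (-25 + V)/(8/7 + V) (I(V) = (V - 25)/(V + 8/7) = (-25 + V)/(8/7 + V))
I(0)/557 = (7*(-25 + 0)/(8 + 7*0))/557 = (7*(-25)/(8 + 0))/557 = (7*(-25)/8)/557 = (7*(1/8)*(-25))/557 = (1/557)*(-175/8) = -175/4456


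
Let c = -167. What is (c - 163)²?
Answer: 108900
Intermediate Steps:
(c - 163)² = (-167 - 163)² = (-330)² = 108900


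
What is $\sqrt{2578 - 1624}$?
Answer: $3 \sqrt{106} \approx 30.887$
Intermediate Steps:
$\sqrt{2578 - 1624} = \sqrt{954} = 3 \sqrt{106}$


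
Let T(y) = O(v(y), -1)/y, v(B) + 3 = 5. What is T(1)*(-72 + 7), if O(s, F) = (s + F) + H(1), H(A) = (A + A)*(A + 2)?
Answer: -455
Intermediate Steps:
H(A) = 2*A*(2 + A) (H(A) = (2*A)*(2 + A) = 2*A*(2 + A))
v(B) = 2 (v(B) = -3 + 5 = 2)
O(s, F) = 6 + F + s (O(s, F) = (s + F) + 2*1*(2 + 1) = (F + s) + 2*1*3 = (F + s) + 6 = 6 + F + s)
T(y) = 7/y (T(y) = (6 - 1 + 2)/y = 7/y)
T(1)*(-72 + 7) = (7/1)*(-72 + 7) = (7*1)*(-65) = 7*(-65) = -455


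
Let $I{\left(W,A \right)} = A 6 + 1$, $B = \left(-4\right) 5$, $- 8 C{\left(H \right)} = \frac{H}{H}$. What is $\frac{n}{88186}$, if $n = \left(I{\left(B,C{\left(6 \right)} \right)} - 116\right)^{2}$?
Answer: $\frac{214369}{1410976} \approx 0.15193$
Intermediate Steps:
$C{\left(H \right)} = - \frac{1}{8}$ ($C{\left(H \right)} = - \frac{H \frac{1}{H}}{8} = \left(- \frac{1}{8}\right) 1 = - \frac{1}{8}$)
$B = -20$
$I{\left(W,A \right)} = 1 + 6 A$ ($I{\left(W,A \right)} = 6 A + 1 = 1 + 6 A$)
$n = \frac{214369}{16}$ ($n = \left(\left(1 + 6 \left(- \frac{1}{8}\right)\right) - 116\right)^{2} = \left(\left(1 - \frac{3}{4}\right) - 116\right)^{2} = \left(\frac{1}{4} - 116\right)^{2} = \left(- \frac{463}{4}\right)^{2} = \frac{214369}{16} \approx 13398.0$)
$\frac{n}{88186} = \frac{214369}{16 \cdot 88186} = \frac{214369}{16} \cdot \frac{1}{88186} = \frac{214369}{1410976}$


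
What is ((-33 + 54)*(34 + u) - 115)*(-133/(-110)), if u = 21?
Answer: 13832/11 ≈ 1257.5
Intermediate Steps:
((-33 + 54)*(34 + u) - 115)*(-133/(-110)) = ((-33 + 54)*(34 + 21) - 115)*(-133/(-110)) = (21*55 - 115)*(-133*(-1/110)) = (1155 - 115)*(133/110) = 1040*(133/110) = 13832/11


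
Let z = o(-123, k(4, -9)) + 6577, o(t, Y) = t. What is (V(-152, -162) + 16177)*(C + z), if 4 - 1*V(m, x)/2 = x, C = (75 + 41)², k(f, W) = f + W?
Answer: 328694190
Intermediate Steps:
k(f, W) = W + f
C = 13456 (C = 116² = 13456)
V(m, x) = 8 - 2*x
z = 6454 (z = -123 + 6577 = 6454)
(V(-152, -162) + 16177)*(C + z) = ((8 - 2*(-162)) + 16177)*(13456 + 6454) = ((8 + 324) + 16177)*19910 = (332 + 16177)*19910 = 16509*19910 = 328694190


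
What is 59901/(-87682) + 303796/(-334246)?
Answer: -23329555259/14653678886 ≈ -1.5921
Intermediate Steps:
59901/(-87682) + 303796/(-334246) = 59901*(-1/87682) + 303796*(-1/334246) = -59901/87682 - 151898/167123 = -23329555259/14653678886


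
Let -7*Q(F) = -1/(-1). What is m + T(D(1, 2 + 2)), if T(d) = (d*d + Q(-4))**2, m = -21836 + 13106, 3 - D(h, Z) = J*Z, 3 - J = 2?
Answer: -427734/49 ≈ -8729.3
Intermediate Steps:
J = 1 (J = 3 - 1*2 = 3 - 2 = 1)
Q(F) = -1/7 (Q(F) = -(-1)/(7*(-1)) = -(-1)*(-1)/7 = -1/7*1 = -1/7)
D(h, Z) = 3 - Z
m = -8730
T(d) = (-1/7 + d**2)**2 (T(d) = (d*d - 1/7)**2 = (d**2 - 1/7)**2 = (-1/7 + d**2)**2)
m + T(D(1, 2 + 2)) = -8730 + (-1 + 7*(3 - (2 + 2))**2)**2/49 = -8730 + (-1 + 7*(3 - 1*4)**2)**2/49 = -8730 + (-1 + 7*(3 - 4)**2)**2/49 = -8730 + (-1 + 7*(-1)**2)**2/49 = -8730 + (-1 + 7*1)**2/49 = -8730 + (-1 + 7)**2/49 = -8730 + (1/49)*6**2 = -8730 + (1/49)*36 = -8730 + 36/49 = -427734/49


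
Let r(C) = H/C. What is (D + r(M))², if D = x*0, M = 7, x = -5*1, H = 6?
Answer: 36/49 ≈ 0.73469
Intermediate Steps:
x = -5
D = 0 (D = -5*0 = 0)
r(C) = 6/C
(D + r(M))² = (0 + 6/7)² = (6/7)² = 36/49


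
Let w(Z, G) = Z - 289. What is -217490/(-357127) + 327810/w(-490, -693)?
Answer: -116900377160/278201933 ≈ -420.20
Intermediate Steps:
w(Z, G) = -289 + Z
-217490/(-357127) + 327810/w(-490, -693) = -217490/(-357127) + 327810/(-289 - 490) = -217490*(-1/357127) + 327810/(-779) = 217490/357127 + 327810*(-1/779) = 217490/357127 - 327810/779 = -116900377160/278201933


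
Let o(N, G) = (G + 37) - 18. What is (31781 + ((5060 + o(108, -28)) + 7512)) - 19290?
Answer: 25054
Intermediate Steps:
o(N, G) = 19 + G (o(N, G) = (37 + G) - 18 = 19 + G)
(31781 + ((5060 + o(108, -28)) + 7512)) - 19290 = (31781 + ((5060 + (19 - 28)) + 7512)) - 19290 = (31781 + ((5060 - 9) + 7512)) - 19290 = (31781 + (5051 + 7512)) - 19290 = (31781 + 12563) - 19290 = 44344 - 19290 = 25054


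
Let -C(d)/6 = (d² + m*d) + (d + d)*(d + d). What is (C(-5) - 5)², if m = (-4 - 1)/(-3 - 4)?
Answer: 26368225/49 ≈ 5.3813e+5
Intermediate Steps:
m = 5/7 (m = -5/(-7) = -5*(-⅐) = 5/7 ≈ 0.71429)
C(d) = -30*d² - 30*d/7 (C(d) = -6*((d² + 5*d/7) + (d + d)*(d + d)) = -6*((d² + 5*d/7) + (2*d)*(2*d)) = -6*((d² + 5*d/7) + 4*d²) = -6*(5*d² + 5*d/7) = -30*d² - 30*d/7)
(C(-5) - 5)² = (-30/7*(-5)*(1 + 7*(-5)) - 5)² = (-30/7*(-5)*(1 - 35) - 5)² = (-30/7*(-5)*(-34) - 5)² = (-5100/7 - 5)² = (-5135/7)² = 26368225/49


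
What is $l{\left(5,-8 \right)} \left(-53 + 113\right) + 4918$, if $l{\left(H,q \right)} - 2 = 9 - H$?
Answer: $5278$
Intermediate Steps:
$l{\left(H,q \right)} = 11 - H$ ($l{\left(H,q \right)} = 2 - \left(-9 + H\right) = 11 - H$)
$l{\left(5,-8 \right)} \left(-53 + 113\right) + 4918 = \left(11 - 5\right) \left(-53 + 113\right) + 4918 = \left(11 - 5\right) 60 + 4918 = 6 \cdot 60 + 4918 = 360 + 4918 = 5278$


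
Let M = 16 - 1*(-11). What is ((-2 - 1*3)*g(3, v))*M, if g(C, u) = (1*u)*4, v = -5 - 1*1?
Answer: 3240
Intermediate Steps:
v = -6 (v = -5 - 1 = -6)
M = 27 (M = 16 + 11 = 27)
g(C, u) = 4*u (g(C, u) = u*4 = 4*u)
((-2 - 1*3)*g(3, v))*M = ((-2 - 1*3)*(4*(-6)))*27 = ((-2 - 3)*(-24))*27 = -5*(-24)*27 = 120*27 = 3240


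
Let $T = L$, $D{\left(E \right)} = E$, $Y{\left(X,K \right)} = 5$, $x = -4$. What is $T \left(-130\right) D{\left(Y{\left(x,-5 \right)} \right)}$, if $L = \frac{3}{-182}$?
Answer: $\frac{75}{7} \approx 10.714$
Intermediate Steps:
$L = - \frac{3}{182}$ ($L = 3 \left(- \frac{1}{182}\right) = - \frac{3}{182} \approx -0.016484$)
$T = - \frac{3}{182} \approx -0.016484$
$T \left(-130\right) D{\left(Y{\left(x,-5 \right)} \right)} = \left(- \frac{3}{182}\right) \left(-130\right) 5 = \frac{15}{7} \cdot 5 = \frac{75}{7}$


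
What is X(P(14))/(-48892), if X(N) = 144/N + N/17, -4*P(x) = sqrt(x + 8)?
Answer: 19595*sqrt(22)/36571216 ≈ 0.0025131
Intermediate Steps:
P(x) = -sqrt(8 + x)/4 (P(x) = -sqrt(x + 8)/4 = -sqrt(8 + x)/4)
X(N) = 144/N + N/17 (X(N) = 144/N + N*(1/17) = 144/N + N/17)
X(P(14))/(-48892) = (144/((-sqrt(8 + 14)/4)) + (-sqrt(8 + 14)/4)/17)/(-48892) = (144/((-sqrt(22)/4)) + (-sqrt(22)/4)/17)*(-1/48892) = (144*(-2*sqrt(22)/11) - sqrt(22)/68)*(-1/48892) = (-288*sqrt(22)/11 - sqrt(22)/68)*(-1/48892) = -19595*sqrt(22)/748*(-1/48892) = 19595*sqrt(22)/36571216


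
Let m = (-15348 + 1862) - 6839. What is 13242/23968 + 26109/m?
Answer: -59439477/81191600 ≈ -0.73209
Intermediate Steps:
m = -20325 (m = -13486 - 6839 = -20325)
13242/23968 + 26109/m = 13242/23968 + 26109/(-20325) = 13242*(1/23968) + 26109*(-1/20325) = 6621/11984 - 8703/6775 = -59439477/81191600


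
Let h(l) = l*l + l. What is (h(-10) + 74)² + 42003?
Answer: 68899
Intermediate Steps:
h(l) = l + l² (h(l) = l² + l = l + l²)
(h(-10) + 74)² + 42003 = (-10*(1 - 10) + 74)² + 42003 = (-10*(-9) + 74)² + 42003 = (90 + 74)² + 42003 = 164² + 42003 = 26896 + 42003 = 68899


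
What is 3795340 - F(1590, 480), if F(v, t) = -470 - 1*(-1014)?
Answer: 3794796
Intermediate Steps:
F(v, t) = 544 (F(v, t) = -470 + 1014 = 544)
3795340 - F(1590, 480) = 3795340 - 1*544 = 3795340 - 544 = 3794796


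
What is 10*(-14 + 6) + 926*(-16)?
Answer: -14896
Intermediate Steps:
10*(-14 + 6) + 926*(-16) = 10*(-8) - 14816 = -80 - 14816 = -14896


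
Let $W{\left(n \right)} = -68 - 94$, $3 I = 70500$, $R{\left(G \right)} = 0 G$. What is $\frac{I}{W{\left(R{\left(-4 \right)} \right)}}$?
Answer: $- \frac{11750}{81} \approx -145.06$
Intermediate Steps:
$R{\left(G \right)} = 0$
$I = 23500$ ($I = \frac{1}{3} \cdot 70500 = 23500$)
$W{\left(n \right)} = -162$ ($W{\left(n \right)} = -68 - 94 = -162$)
$\frac{I}{W{\left(R{\left(-4 \right)} \right)}} = \frac{23500}{-162} = 23500 \left(- \frac{1}{162}\right) = - \frac{11750}{81}$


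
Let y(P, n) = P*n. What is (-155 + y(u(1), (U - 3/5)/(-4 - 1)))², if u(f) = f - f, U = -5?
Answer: 24025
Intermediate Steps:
u(f) = 0
(-155 + y(u(1), (U - 3/5)/(-4 - 1)))² = (-155 + 0*((-5 - 3/5)/(-4 - 1)))² = (-155 + 0*((-5 - 3*⅕)/(-5)))² = (-155 + 0*((-5 - ⅗)*(-⅕)))² = (-155 + 0*(-28/5*(-⅕)))² = (-155 + 0*(28/25))² = (-155 + 0)² = (-155)² = 24025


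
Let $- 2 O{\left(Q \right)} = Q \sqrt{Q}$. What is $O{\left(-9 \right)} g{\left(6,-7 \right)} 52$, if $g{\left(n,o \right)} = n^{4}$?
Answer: $909792 i \approx 9.0979 \cdot 10^{5} i$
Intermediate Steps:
$O{\left(Q \right)} = - \frac{Q^{\frac{3}{2}}}{2}$ ($O{\left(Q \right)} = - \frac{Q \sqrt{Q}}{2} = - \frac{Q^{\frac{3}{2}}}{2}$)
$O{\left(-9 \right)} g{\left(6,-7 \right)} 52 = - \frac{\left(-9\right)^{\frac{3}{2}}}{2} \cdot 6^{4} \cdot 52 = - \frac{\left(-27\right) i}{2} \cdot 1296 \cdot 52 = \frac{27 i}{2} \cdot 1296 \cdot 52 = 17496 i 52 = 909792 i$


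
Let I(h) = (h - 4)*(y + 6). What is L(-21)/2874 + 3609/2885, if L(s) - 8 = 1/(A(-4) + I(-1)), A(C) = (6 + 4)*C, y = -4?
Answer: 34650961/27638300 ≈ 1.2537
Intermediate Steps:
I(h) = -8 + 2*h (I(h) = (h - 4)*(-4 + 6) = (-4 + h)*2 = -8 + 2*h)
A(C) = 10*C
L(s) = 399/50 (L(s) = 8 + 1/(10*(-4) + (-8 + 2*(-1))) = 8 + 1/(-40 + (-8 - 2)) = 8 + 1/(-40 - 10) = 8 + 1/(-50) = 8 - 1/50 = 399/50)
L(-21)/2874 + 3609/2885 = (399/50)/2874 + 3609/2885 = (399/50)*(1/2874) + 3609*(1/2885) = 133/47900 + 3609/2885 = 34650961/27638300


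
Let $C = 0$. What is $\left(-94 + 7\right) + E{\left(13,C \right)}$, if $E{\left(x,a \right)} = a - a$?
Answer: $-87$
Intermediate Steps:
$E{\left(x,a \right)} = 0$
$\left(-94 + 7\right) + E{\left(13,C \right)} = \left(-94 + 7\right) + 0 = -87 + 0 = -87$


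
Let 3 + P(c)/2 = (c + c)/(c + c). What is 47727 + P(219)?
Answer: 47723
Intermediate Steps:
P(c) = -4 (P(c) = -6 + 2*((c + c)/(c + c)) = -6 + 2*((2*c)/((2*c))) = -6 + 2*((2*c)*(1/(2*c))) = -6 + 2*1 = -6 + 2 = -4)
47727 + P(219) = 47727 - 4 = 47723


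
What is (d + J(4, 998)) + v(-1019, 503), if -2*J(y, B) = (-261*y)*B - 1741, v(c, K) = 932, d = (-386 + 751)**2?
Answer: 1311967/2 ≈ 6.5598e+5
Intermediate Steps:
d = 133225 (d = 365**2 = 133225)
J(y, B) = 1741/2 + 261*B*y/2 (J(y, B) = -((-261*y)*B - 1741)/2 = -(-261*B*y - 1741)/2 = -(-1741 - 261*B*y)/2 = 1741/2 + 261*B*y/2)
(d + J(4, 998)) + v(-1019, 503) = (133225 + (1741/2 + (261/2)*998*4)) + 932 = (133225 + (1741/2 + 520956)) + 932 = (133225 + 1043653/2) + 932 = 1310103/2 + 932 = 1311967/2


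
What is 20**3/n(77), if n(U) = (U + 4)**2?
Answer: 8000/6561 ≈ 1.2193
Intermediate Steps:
n(U) = (4 + U)**2
20**3/n(77) = 20**3/((4 + 77)**2) = 8000/(81**2) = 8000/6561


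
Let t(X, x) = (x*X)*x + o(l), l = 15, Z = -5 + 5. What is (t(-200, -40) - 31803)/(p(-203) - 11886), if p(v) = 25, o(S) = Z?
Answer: 351803/11861 ≈ 29.660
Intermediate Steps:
Z = 0
o(S) = 0
t(X, x) = X*x² (t(X, x) = (x*X)*x + 0 = (X*x)*x + 0 = X*x² + 0 = X*x²)
(t(-200, -40) - 31803)/(p(-203) - 11886) = (-200*(-40)² - 31803)/(25 - 11886) = (-200*1600 - 31803)/(-11861) = (-320000 - 31803)*(-1/11861) = -351803*(-1/11861) = 351803/11861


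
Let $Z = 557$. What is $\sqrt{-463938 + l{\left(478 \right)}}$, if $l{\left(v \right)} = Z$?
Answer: $i \sqrt{463381} \approx 680.72 i$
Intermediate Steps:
$l{\left(v \right)} = 557$
$\sqrt{-463938 + l{\left(478 \right)}} = \sqrt{-463938 + 557} = \sqrt{-463381} = i \sqrt{463381}$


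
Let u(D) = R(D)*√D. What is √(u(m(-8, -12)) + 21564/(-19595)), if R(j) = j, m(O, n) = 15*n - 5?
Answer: √(-422546580 - 71033344625*I*√185)/19595 ≈ 35.462 - 35.478*I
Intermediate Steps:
m(O, n) = -5 + 15*n
u(D) = D^(3/2) (u(D) = D*√D = D^(3/2))
√(u(m(-8, -12)) + 21564/(-19595)) = √((-5 + 15*(-12))^(3/2) + 21564/(-19595)) = √((-5 - 180)^(3/2) + 21564*(-1/19595)) = √((-185)^(3/2) - 21564/19595) = √(-185*I*√185 - 21564/19595) = √(-21564/19595 - 185*I*√185)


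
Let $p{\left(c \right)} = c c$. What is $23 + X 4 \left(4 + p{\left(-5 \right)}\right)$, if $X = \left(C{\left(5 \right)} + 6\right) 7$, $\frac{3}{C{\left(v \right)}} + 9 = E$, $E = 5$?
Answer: $4286$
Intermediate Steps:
$C{\left(v \right)} = - \frac{3}{4}$ ($C{\left(v \right)} = \frac{3}{-9 + 5} = \frac{3}{-4} = 3 \left(- \frac{1}{4}\right) = - \frac{3}{4}$)
$p{\left(c \right)} = c^{2}$
$X = \frac{147}{4}$ ($X = \left(- \frac{3}{4} + 6\right) 7 = \frac{21}{4} \cdot 7 = \frac{147}{4} \approx 36.75$)
$23 + X 4 \left(4 + p{\left(-5 \right)}\right) = 23 + \frac{147 \cdot 4 \left(4 + \left(-5\right)^{2}\right)}{4} = 23 + \frac{147 \cdot 4 \left(4 + 25\right)}{4} = 23 + \frac{147 \cdot 4 \cdot 29}{4} = 23 + \frac{147}{4} \cdot 116 = 23 + 4263 = 4286$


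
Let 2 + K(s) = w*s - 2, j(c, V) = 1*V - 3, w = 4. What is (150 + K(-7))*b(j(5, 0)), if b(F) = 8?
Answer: 944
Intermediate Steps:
j(c, V) = -3 + V (j(c, V) = V - 3 = -3 + V)
K(s) = -4 + 4*s (K(s) = -2 + (4*s - 2) = -2 + (-2 + 4*s) = -4 + 4*s)
(150 + K(-7))*b(j(5, 0)) = (150 + (-4 + 4*(-7)))*8 = (150 + (-4 - 28))*8 = (150 - 32)*8 = 118*8 = 944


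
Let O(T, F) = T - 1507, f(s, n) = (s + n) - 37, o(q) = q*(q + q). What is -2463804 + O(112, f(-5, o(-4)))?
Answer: -2465199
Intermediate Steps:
o(q) = 2*q**2 (o(q) = q*(2*q) = 2*q**2)
f(s, n) = -37 + n + s (f(s, n) = (n + s) - 37 = -37 + n + s)
O(T, F) = -1507 + T
-2463804 + O(112, f(-5, o(-4))) = -2463804 + (-1507 + 112) = -2463804 - 1395 = -2465199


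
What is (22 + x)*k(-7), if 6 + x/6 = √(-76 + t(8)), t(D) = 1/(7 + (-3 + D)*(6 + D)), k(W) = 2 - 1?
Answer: -14 + 6*I*√450527/77 ≈ -14.0 + 52.302*I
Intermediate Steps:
k(W) = 1
x = -36 + 6*I*√450527/77 (x = -36 + 6*√(-76 + 1/(-11 + 8² + 3*8)) = -36 + 6*√(-76 + 1/(-11 + 64 + 24)) = -36 + 6*√(-76 + 1/77) = -36 + 6*√(-5851/77) = -36 + 6*(I*√450527/77) = -36 + 6*I*√450527/77 ≈ -36.0 + 52.302*I)
(22 + x)*k(-7) = (22 + (-36 + 6*I*√450527/77))*1 = (-14 + 6*I*√450527/77)*1 = -14 + 6*I*√450527/77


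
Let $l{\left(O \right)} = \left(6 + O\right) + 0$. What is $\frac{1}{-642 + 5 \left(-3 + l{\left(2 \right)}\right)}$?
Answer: $- \frac{1}{617} \approx -0.0016207$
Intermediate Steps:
$l{\left(O \right)} = 6 + O$
$\frac{1}{-642 + 5 \left(-3 + l{\left(2 \right)}\right)} = \frac{1}{-642 + 5 \left(-3 + \left(6 + 2\right)\right)} = \frac{1}{-642 + 5 \left(-3 + 8\right)} = \frac{1}{-642 + 5 \cdot 5} = \frac{1}{-642 + 25} = \frac{1}{-617} = - \frac{1}{617}$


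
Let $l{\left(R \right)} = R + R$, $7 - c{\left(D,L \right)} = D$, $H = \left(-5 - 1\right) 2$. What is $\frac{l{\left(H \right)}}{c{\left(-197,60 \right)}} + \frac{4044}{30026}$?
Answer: $\frac{4348}{255221} \approx 0.017036$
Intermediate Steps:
$H = -12$ ($H = \left(-6\right) 2 = -12$)
$c{\left(D,L \right)} = 7 - D$
$l{\left(R \right)} = 2 R$
$\frac{l{\left(H \right)}}{c{\left(-197,60 \right)}} + \frac{4044}{30026} = \frac{2 \left(-12\right)}{7 - -197} + \frac{4044}{30026} = - \frac{24}{7 + 197} + 4044 \cdot \frac{1}{30026} = - \frac{24}{204} + \frac{2022}{15013} = \left(-24\right) \frac{1}{204} + \frac{2022}{15013} = - \frac{2}{17} + \frac{2022}{15013} = \frac{4348}{255221}$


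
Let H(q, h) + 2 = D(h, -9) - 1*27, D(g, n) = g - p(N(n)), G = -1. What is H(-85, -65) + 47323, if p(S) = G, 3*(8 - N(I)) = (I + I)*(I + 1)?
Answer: 47230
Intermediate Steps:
N(I) = 8 - 2*I*(1 + I)/3 (N(I) = 8 - (I + I)*(I + 1)/3 = 8 - 2*I*(1 + I)/3)
p(S) = -1
D(g, n) = 1 + g (D(g, n) = g - 1*(-1) = g + 1 = 1 + g)
H(q, h) = -28 + h (H(q, h) = -2 + ((1 + h) - 1*27) = -2 + ((1 + h) - 27) = -2 + (-26 + h) = -28 + h)
H(-85, -65) + 47323 = (-28 - 65) + 47323 = -93 + 47323 = 47230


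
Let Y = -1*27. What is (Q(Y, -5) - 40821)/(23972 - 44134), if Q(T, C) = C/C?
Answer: 20410/10081 ≈ 2.0246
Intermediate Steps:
Y = -27
Q(T, C) = 1
(Q(Y, -5) - 40821)/(23972 - 44134) = (1 - 40821)/(23972 - 44134) = -40820/(-20162) = -40820*(-1/20162) = 20410/10081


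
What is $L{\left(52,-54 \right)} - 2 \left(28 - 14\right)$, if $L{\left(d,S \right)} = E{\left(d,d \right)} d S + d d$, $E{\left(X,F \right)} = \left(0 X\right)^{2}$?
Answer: $2676$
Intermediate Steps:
$E{\left(X,F \right)} = 0$ ($E{\left(X,F \right)} = 0^{2} = 0$)
$L{\left(d,S \right)} = d^{2}$ ($L{\left(d,S \right)} = 0 d S + d d = 0 S + d^{2} = 0 + d^{2} = d^{2}$)
$L{\left(52,-54 \right)} - 2 \left(28 - 14\right) = 52^{2} - 2 \left(28 - 14\right) = 2704 - 28 = 2676$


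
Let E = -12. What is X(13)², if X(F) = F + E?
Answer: 1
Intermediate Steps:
X(F) = -12 + F (X(F) = F - 12 = -12 + F)
X(13)² = (-12 + 13)² = 1² = 1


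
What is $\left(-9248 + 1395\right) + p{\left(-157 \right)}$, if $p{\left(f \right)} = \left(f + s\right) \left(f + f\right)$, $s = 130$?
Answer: $625$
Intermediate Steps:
$p{\left(f \right)} = 2 f \left(130 + f\right)$ ($p{\left(f \right)} = \left(f + 130\right) \left(f + f\right) = \left(130 + f\right) 2 f = 2 f \left(130 + f\right)$)
$\left(-9248 + 1395\right) + p{\left(-157 \right)} = \left(-9248 + 1395\right) + 2 \left(-157\right) \left(130 - 157\right) = -7853 + 2 \left(-157\right) \left(-27\right) = -7853 + 8478 = 625$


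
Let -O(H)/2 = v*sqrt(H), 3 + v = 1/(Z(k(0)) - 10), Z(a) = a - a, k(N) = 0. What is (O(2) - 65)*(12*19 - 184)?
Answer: -2860 + 1364*sqrt(2)/5 ≈ -2474.2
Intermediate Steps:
Z(a) = 0
v = -31/10 (v = -3 + 1/(0 - 10) = -3 + 1/(-10) = -3 - 1/10 = -31/10 ≈ -3.1000)
O(H) = 31*sqrt(H)/5 (O(H) = -(-31)*sqrt(H)/5 = 31*sqrt(H)/5)
(O(2) - 65)*(12*19 - 184) = (31*sqrt(2)/5 - 65)*(12*19 - 184) = (-65 + 31*sqrt(2)/5)*(228 - 184) = (-65 + 31*sqrt(2)/5)*44 = -2860 + 1364*sqrt(2)/5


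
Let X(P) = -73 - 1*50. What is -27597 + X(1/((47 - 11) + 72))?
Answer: -27720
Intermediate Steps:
X(P) = -123 (X(P) = -73 - 50 = -123)
-27597 + X(1/((47 - 11) + 72)) = -27597 - 123 = -27720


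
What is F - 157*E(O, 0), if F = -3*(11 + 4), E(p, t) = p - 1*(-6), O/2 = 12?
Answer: -4755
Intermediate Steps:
O = 24 (O = 2*12 = 24)
E(p, t) = 6 + p (E(p, t) = p + 6 = 6 + p)
F = -45 (F = -3*15 = -45)
F - 157*E(O, 0) = -45 - 157*(6 + 24) = -45 - 157*30 = -45 - 4710 = -4755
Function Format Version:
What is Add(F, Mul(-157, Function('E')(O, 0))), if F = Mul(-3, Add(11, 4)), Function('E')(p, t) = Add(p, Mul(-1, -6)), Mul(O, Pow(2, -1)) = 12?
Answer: -4755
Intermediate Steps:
O = 24 (O = Mul(2, 12) = 24)
Function('E')(p, t) = Add(6, p) (Function('E')(p, t) = Add(p, 6) = Add(6, p))
F = -45 (F = Mul(-3, 15) = -45)
Add(F, Mul(-157, Function('E')(O, 0))) = Add(-45, Mul(-157, Add(6, 24))) = Add(-45, Mul(-157, 30)) = Add(-45, -4710) = -4755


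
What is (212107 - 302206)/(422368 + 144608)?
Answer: -30033/188992 ≈ -0.15891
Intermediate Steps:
(212107 - 302206)/(422368 + 144608) = -90099/566976 = -90099*1/566976 = -30033/188992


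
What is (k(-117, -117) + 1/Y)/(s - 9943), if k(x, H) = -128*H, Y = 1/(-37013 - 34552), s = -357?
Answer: 56589/10300 ≈ 5.4941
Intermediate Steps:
Y = -1/71565 (Y = 1/(-71565) = -1/71565 ≈ -1.3973e-5)
(k(-117, -117) + 1/Y)/(s - 9943) = (-128*(-117) + 1/(-1/71565))/(-357 - 9943) = (14976 - 71565)/(-10300) = -56589*(-1/10300) = 56589/10300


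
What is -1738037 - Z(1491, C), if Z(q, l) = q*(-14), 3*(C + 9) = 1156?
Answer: -1717163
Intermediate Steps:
C = 1129/3 (C = -9 + (⅓)*1156 = -9 + 1156/3 = 1129/3 ≈ 376.33)
Z(q, l) = -14*q
-1738037 - Z(1491, C) = -1738037 - (-14)*1491 = -1738037 - 1*(-20874) = -1738037 + 20874 = -1717163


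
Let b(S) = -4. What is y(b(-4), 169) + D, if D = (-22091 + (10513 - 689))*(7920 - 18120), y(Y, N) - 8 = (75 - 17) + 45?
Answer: 125123511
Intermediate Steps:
y(Y, N) = 111 (y(Y, N) = 8 + ((75 - 17) + 45) = 8 + (58 + 45) = 8 + 103 = 111)
D = 125123400 (D = (-22091 + 9824)*(-10200) = -12267*(-10200) = 125123400)
y(b(-4), 169) + D = 111 + 125123400 = 125123511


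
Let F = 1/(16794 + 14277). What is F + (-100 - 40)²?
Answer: 608991601/31071 ≈ 19600.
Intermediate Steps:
F = 1/31071 ≈ 3.2184e-5
F + (-100 - 40)² = 1/31071 + (-100 - 40)² = 1/31071 + (-140)² = 1/31071 + 19600 = 608991601/31071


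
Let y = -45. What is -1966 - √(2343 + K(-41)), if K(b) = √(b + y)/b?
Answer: -1966 - √(3938583 - 41*I*√86)/41 ≈ -2014.4 + 0.0023364*I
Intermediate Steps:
K(b) = √(-45 + b)/b (K(b) = √(b - 45)/b = √(-45 + b)/b)
-1966 - √(2343 + K(-41)) = -1966 - √(2343 + √(-45 - 41)/(-41)) = -1966 - √(2343 - I*√86/41)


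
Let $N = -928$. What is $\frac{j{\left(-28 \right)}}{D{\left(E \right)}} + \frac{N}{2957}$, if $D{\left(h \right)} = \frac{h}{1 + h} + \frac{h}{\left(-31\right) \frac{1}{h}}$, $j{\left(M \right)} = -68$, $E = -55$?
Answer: $\frac{186594664}{477984265} \approx 0.39038$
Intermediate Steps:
$D{\left(h \right)} = - \frac{h^{2}}{31} + \frac{h}{1 + h}$ ($D{\left(h \right)} = \frac{h}{1 + h} + h \left(- \frac{h}{31}\right) = \frac{h}{1 + h} - \frac{h^{2}}{31} = - \frac{h^{2}}{31} + \frac{h}{1 + h}$)
$\frac{j{\left(-28 \right)}}{D{\left(E \right)}} + \frac{N}{2957} = - \frac{68}{\frac{1}{31} \left(-55\right) \frac{1}{1 - 55} \left(31 - -55 - \left(-55\right)^{2}\right)} - \frac{928}{2957} = - \frac{68}{\frac{1}{31} \left(-55\right) \frac{1}{-54} \left(31 + 55 - 3025\right)} - \frac{928}{2957} = - \frac{68}{\frac{1}{31} \left(-55\right) \left(- \frac{1}{54}\right) \left(31 + 55 - 3025\right)} - \frac{928}{2957} = - \frac{68}{\frac{1}{31} \left(-55\right) \left(- \frac{1}{54}\right) \left(-2939\right)} - \frac{928}{2957} = - \frac{68}{- \frac{161645}{1674}} - \frac{928}{2957} = \left(-68\right) \left(- \frac{1674}{161645}\right) - \frac{928}{2957} = \frac{113832}{161645} - \frac{928}{2957} = \frac{186594664}{477984265}$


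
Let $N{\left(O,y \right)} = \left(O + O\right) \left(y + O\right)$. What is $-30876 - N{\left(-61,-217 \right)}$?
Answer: $-64792$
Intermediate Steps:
$N{\left(O,y \right)} = 2 O \left(O + y\right)$
$-30876 - N{\left(-61,-217 \right)} = -30876 - 2 \left(-61\right) \left(-61 - 217\right) = -30876 - 2 \left(-61\right) \left(-278\right) = -30876 - 33916 = -64792$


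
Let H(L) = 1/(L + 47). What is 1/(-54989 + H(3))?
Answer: -50/2749449 ≈ -1.8185e-5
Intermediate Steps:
H(L) = 1/(47 + L)
1/(-54989 + H(3)) = 1/(-54989 + 1/(47 + 3)) = 1/(-54989 + 1/50) = 1/(-2749449/50) = -50/2749449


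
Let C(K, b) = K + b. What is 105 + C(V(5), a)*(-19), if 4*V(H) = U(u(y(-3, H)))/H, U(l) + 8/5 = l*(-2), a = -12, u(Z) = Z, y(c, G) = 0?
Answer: 8363/25 ≈ 334.52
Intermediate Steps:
U(l) = -8/5 - 2*l (U(l) = -8/5 + l*(-2) = -8/5 - 2*l)
V(H) = -2/(5*H) (V(H) = ((-8/5 - 2*0)/H)/4 = ((-8/5 + 0)/H)/4 = (-8/(5*H))/4 = -2/(5*H))
105 + C(V(5), a)*(-19) = 105 + (-2/5/5 - 12)*(-19) = 105 + (-2/5*1/5 - 12)*(-19) = 105 + (-2/25 - 12)*(-19) = 105 - 302/25*(-19) = 105 + 5738/25 = 8363/25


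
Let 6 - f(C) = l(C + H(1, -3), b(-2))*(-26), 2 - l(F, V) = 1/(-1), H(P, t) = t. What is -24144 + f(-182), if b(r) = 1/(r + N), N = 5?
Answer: -24060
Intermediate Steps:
b(r) = 1/(5 + r) (b(r) = 1/(r + 5) = 1/(5 + r))
l(F, V) = 3 (l(F, V) = 2 - 1/(-1) = 2 - 1*(-1) = 2 + 1 = 3)
f(C) = 84 (f(C) = 6 - 3*(-26) = 6 - 1*(-78) = 6 + 78 = 84)
-24144 + f(-182) = -24144 + 84 = -24060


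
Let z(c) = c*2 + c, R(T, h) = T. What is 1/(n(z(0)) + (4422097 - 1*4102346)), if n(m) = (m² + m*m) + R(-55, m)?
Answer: 1/319696 ≈ 3.1280e-6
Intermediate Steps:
z(c) = 3*c (z(c) = 2*c + c = 3*c)
n(m) = -55 + 2*m² (n(m) = (m² + m*m) - 55 = (m² + m²) - 55 = 2*m² - 55 = -55 + 2*m²)
1/(n(z(0)) + (4422097 - 1*4102346)) = 1/((-55 + 2*(3*0)²) + (4422097 - 1*4102346)) = 1/((-55 + 2*0²) + (4422097 - 4102346)) = 1/((-55 + 2*0) + 319751) = 1/((-55 + 0) + 319751) = 1/(-55 + 319751) = 1/319696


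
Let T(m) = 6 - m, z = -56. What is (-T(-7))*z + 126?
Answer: 854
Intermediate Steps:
(-T(-7))*z + 126 = -(6 - 1*(-7))*(-56) + 126 = -(6 + 7)*(-56) + 126 = -1*13*(-56) + 126 = -13*(-56) + 126 = 728 + 126 = 854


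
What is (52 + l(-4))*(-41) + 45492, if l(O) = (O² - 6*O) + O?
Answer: 41884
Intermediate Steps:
l(O) = O² - 5*O
(52 + l(-4))*(-41) + 45492 = (52 - 4*(-5 - 4))*(-41) + 45492 = (52 - 4*(-9))*(-41) + 45492 = (52 + 36)*(-41) + 45492 = 88*(-41) + 45492 = -3608 + 45492 = 41884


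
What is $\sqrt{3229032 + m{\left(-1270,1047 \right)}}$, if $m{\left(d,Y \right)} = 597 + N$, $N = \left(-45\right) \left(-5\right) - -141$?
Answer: $\sqrt{3229995} \approx 1797.2$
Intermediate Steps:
$N = 366$ ($N = 225 + 141 = 366$)
$m{\left(d,Y \right)} = 963$ ($m{\left(d,Y \right)} = 597 + 366 = 963$)
$\sqrt{3229032 + m{\left(-1270,1047 \right)}} = \sqrt{3229032 + 963} = \sqrt{3229995}$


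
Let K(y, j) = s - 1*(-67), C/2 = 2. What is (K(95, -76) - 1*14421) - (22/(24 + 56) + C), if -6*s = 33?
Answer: -574551/40 ≈ -14364.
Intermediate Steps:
C = 4 (C = 2*2 = 4)
s = -11/2 (s = -1/6*33 = -11/2 ≈ -5.5000)
K(y, j) = 123/2 (K(y, j) = -11/2 - 1*(-67) = -11/2 + 67 = 123/2)
(K(95, -76) - 1*14421) - (22/(24 + 56) + C) = (123/2 - 1*14421) - (22/(24 + 56) + 4) = (123/2 - 14421) - (22/80 + 4) = -28719/2 - (22*(1/80) + 4) = -28719/2 - (11/40 + 4) = -28719/2 - 1*171/40 = -28719/2 - 171/40 = -574551/40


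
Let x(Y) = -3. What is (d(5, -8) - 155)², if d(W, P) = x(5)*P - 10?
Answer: 19881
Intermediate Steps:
d(W, P) = -10 - 3*P (d(W, P) = -3*P - 10 = -10 - 3*P)
(d(5, -8) - 155)² = ((-10 - 3*(-8)) - 155)² = ((-10 + 24) - 155)² = (14 - 155)² = (-141)² = 19881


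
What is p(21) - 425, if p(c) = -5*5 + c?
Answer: -429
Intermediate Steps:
p(c) = -25 + c
p(21) - 425 = (-25 + 21) - 425 = -4 - 425 = -429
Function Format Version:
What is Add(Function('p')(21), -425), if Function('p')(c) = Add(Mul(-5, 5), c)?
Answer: -429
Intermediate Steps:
Function('p')(c) = Add(-25, c)
Add(Function('p')(21), -425) = Add(Add(-25, 21), -425) = Add(-4, -425) = -429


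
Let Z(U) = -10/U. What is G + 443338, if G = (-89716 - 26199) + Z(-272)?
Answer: 44529533/136 ≈ 3.2742e+5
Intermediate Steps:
G = -15764435/136 (G = (-89716 - 26199) - 10/(-272) = -115915 - 10*(-1/272) = -115915 + 5/136 = -15764435/136 ≈ -1.1592e+5)
G + 443338 = -15764435/136 + 443338 = 44529533/136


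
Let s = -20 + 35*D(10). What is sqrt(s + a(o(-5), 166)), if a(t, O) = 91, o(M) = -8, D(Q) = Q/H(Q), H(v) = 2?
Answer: sqrt(246) ≈ 15.684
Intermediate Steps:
D(Q) = Q/2
s = 155 (s = -20 + 35*((1/2)*10) = -20 + 35*5 = -20 + 175 = 155)
sqrt(s + a(o(-5), 166)) = sqrt(155 + 91) = sqrt(246)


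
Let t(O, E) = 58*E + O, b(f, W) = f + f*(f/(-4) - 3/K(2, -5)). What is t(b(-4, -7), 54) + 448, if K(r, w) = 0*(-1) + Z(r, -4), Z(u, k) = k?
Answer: 3569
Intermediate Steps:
K(r, w) = -4 (K(r, w) = 0*(-1) - 4 = 0 - 4 = -4)
b(f, W) = f + f*(¾ - f/4) (b(f, W) = f + f*(f/(-4) - 3/(-4)) = f + f*(f*(-¼) - 3*(-¼)) = f + f*(-f/4 + ¾) = f + f*(¾ - f/4))
t(O, E) = O + 58*E
t(b(-4, -7), 54) + 448 = ((¼)*(-4)*(7 - 1*(-4)) + 58*54) + 448 = ((¼)*(-4)*(7 + 4) + 3132) + 448 = ((¼)*(-4)*11 + 3132) + 448 = (-11 + 3132) + 448 = 3121 + 448 = 3569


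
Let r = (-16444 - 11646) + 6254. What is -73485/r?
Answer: 73485/21836 ≈ 3.3653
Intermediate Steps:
r = -21836 (r = -28090 + 6254 = -21836)
-73485/r = -73485/(-21836) = -73485*(-1/21836) = 73485/21836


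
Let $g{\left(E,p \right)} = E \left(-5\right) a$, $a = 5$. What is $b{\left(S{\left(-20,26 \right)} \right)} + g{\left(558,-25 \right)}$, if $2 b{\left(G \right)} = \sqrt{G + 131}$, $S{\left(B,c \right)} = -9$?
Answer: $-13950 + \frac{\sqrt{122}}{2} \approx -13944.0$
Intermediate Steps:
$b{\left(G \right)} = \frac{\sqrt{131 + G}}{2}$ ($b{\left(G \right)} = \frac{\sqrt{G + 131}}{2} = \frac{\sqrt{131 + G}}{2}$)
$g{\left(E,p \right)} = - 25 E$ ($g{\left(E,p \right)} = E \left(-5\right) 5 = - 5 E 5 = - 25 E$)
$b{\left(S{\left(-20,26 \right)} \right)} + g{\left(558,-25 \right)} = \frac{\sqrt{131 - 9}}{2} - 13950 = \frac{\sqrt{122}}{2} - 13950 = -13950 + \frac{\sqrt{122}}{2}$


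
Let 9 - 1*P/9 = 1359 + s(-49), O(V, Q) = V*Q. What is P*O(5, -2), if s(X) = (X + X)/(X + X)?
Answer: 121590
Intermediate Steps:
s(X) = 1 (s(X) = (2*X)/((2*X)) = (2*X)*(1/(2*X)) = 1)
O(V, Q) = Q*V
P = -12159 (P = 81 - 9*(1359 + 1) = 81 - 9*1360 = 81 - 12240 = -12159)
P*O(5, -2) = -(-24318)*5 = -12159*(-10) = 121590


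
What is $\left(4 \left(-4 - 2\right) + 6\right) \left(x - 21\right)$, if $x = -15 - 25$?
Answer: $1098$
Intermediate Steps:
$x = -40$ ($x = -15 - 25 = -40$)
$\left(4 \left(-4 - 2\right) + 6\right) \left(x - 21\right) = \left(4 \left(-4 - 2\right) + 6\right) \left(-40 - 21\right) = \left(4 \left(-4 - 2\right) + 6\right) \left(-61\right) = \left(4 \left(-6\right) + 6\right) \left(-61\right) = \left(-24 + 6\right) \left(-61\right) = \left(-18\right) \left(-61\right) = 1098$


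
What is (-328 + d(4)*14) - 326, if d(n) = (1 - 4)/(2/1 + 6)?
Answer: -2637/4 ≈ -659.25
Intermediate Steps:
d(n) = -3/8 (d(n) = -3/(2*1 + 6) = -3/(2 + 6) = -3/8)
(-328 + d(4)*14) - 326 = (-328 - 3/8*14) - 326 = (-328 - 21/4) - 326 = -1333/4 - 326 = -2637/4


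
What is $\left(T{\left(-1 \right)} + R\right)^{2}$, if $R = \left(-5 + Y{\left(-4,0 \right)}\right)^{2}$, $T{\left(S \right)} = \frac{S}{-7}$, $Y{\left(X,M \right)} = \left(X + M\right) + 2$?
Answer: $\frac{118336}{49} \approx 2415.0$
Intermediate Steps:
$Y{\left(X,M \right)} = 2 + M + X$ ($Y{\left(X,M \right)} = \left(M + X\right) + 2 = 2 + M + X$)
$T{\left(S \right)} = - \frac{S}{7}$ ($T{\left(S \right)} = S \left(- \frac{1}{7}\right) = - \frac{S}{7}$)
$R = 49$ ($R = \left(-5 + \left(2 + 0 - 4\right)\right)^{2} = \left(-5 - 2\right)^{2} = \left(-7\right)^{2} = 49$)
$\left(T{\left(-1 \right)} + R\right)^{2} = \left(\left(- \frac{1}{7}\right) \left(-1\right) + 49\right)^{2} = \left(\frac{1}{7} + 49\right)^{2} = \left(\frac{344}{7}\right)^{2} = \frac{118336}{49}$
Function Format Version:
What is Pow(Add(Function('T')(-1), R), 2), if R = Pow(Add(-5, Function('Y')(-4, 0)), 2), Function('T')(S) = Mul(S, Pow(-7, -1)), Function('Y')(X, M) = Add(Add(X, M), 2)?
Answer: Rational(118336, 49) ≈ 2415.0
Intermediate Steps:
Function('Y')(X, M) = Add(2, M, X) (Function('Y')(X, M) = Add(Add(M, X), 2) = Add(2, M, X))
Function('T')(S) = Mul(Rational(-1, 7), S) (Function('T')(S) = Mul(S, Rational(-1, 7)) = Mul(Rational(-1, 7), S))
R = 49 (R = Pow(Add(-5, Add(2, 0, -4)), 2) = Pow(Add(-5, -2), 2) = Pow(-7, 2) = 49)
Pow(Add(Function('T')(-1), R), 2) = Pow(Add(Mul(Rational(-1, 7), -1), 49), 2) = Pow(Add(Rational(1, 7), 49), 2) = Pow(Rational(344, 7), 2) = Rational(118336, 49)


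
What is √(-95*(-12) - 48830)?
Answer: I*√47690 ≈ 218.38*I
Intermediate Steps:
√(-95*(-12) - 48830) = √(1140 - 48830) = √(-47690) = I*√47690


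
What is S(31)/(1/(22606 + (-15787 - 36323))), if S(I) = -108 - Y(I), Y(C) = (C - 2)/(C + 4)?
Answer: 112380736/35 ≈ 3.2109e+6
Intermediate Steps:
Y(C) = (-2 + C)/(4 + C)
S(I) = -108 - (-2 + I)/(4 + I)
S(31)/(1/(22606 + (-15787 - 36323))) = ((-430 - 109*31)/(4 + 31))/(1/(22606 + (-15787 - 36323))) = ((-430 - 3379)/35)/(1/(22606 - 52110)) = ((1/35)*(-3809))/(1/(-29504)) = -3809/(35*(-1/29504)) = -3809/35*(-29504) = 112380736/35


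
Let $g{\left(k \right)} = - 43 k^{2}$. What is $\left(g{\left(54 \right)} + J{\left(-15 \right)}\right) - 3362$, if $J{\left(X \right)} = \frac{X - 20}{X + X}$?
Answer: $- \frac{772493}{6} \approx -1.2875 \cdot 10^{5}$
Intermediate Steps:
$J{\left(X \right)} = \frac{-20 + X}{2 X}$
$\left(g{\left(54 \right)} + J{\left(-15 \right)}\right) - 3362 = \left(- 43 \cdot 54^{2} + \frac{-20 - 15}{2 \left(-15\right)}\right) - 3362 = \left(\left(-43\right) 2916 + \frac{1}{2} \left(- \frac{1}{15}\right) \left(-35\right)\right) - 3362 = \left(-125388 + \frac{7}{6}\right) - 3362 = - \frac{752321}{6} - 3362 = - \frac{772493}{6}$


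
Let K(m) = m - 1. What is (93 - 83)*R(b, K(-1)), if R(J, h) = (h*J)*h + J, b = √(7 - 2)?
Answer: 50*√5 ≈ 111.80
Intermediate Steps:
K(m) = -1 + m
b = √5 ≈ 2.2361
R(J, h) = J + J*h² (R(J, h) = (J*h)*h + J = J*h² + J = J + J*h²)
(93 - 83)*R(b, K(-1)) = (93 - 83)*(√5*(1 + (-1 - 1)²)) = 10*(√5*(1 + (-2)²)) = 10*(√5*(1 + 4)) = 10*(√5*5) = 10*(5*√5) = 50*√5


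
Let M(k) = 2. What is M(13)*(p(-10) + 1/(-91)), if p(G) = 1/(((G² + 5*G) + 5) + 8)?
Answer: 8/819 ≈ 0.0097680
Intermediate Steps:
p(G) = 1/(13 + G² + 5*G) (p(G) = 1/((5 + G² + 5*G) + 8) = 1/(13 + G² + 5*G))
M(13)*(p(-10) + 1/(-91)) = 2*(1/(13 + (-10)² + 5*(-10)) + 1/(-91)) = 2*(1/(13 + 100 - 50) - 1/91) = 2*(1/63 - 1/91) = 2*(4/819) = 8/819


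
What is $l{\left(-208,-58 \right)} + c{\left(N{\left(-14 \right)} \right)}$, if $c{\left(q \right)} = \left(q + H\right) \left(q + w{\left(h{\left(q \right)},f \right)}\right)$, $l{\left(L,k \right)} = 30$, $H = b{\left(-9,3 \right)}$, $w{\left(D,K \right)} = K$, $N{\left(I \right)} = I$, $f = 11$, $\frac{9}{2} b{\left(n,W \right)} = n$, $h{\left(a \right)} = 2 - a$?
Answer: $78$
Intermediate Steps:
$b{\left(n,W \right)} = \frac{2 n}{9}$
$H = -2$ ($H = \frac{2}{9} \left(-9\right) = -2$)
$c{\left(q \right)} = \left(-2 + q\right) \left(11 + q\right)$ ($c{\left(q \right)} = \left(q - 2\right) \left(q + 11\right) = \left(-2 + q\right) \left(11 + q\right)$)
$l{\left(-208,-58 \right)} + c{\left(N{\left(-14 \right)} \right)} = 30 + \left(-22 + \left(-14\right)^{2} + 9 \left(-14\right)\right) = 30 - -48 = 30 + 48 = 78$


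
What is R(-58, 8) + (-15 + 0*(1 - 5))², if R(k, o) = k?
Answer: 167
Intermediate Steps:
R(-58, 8) + (-15 + 0*(1 - 5))² = -58 + (-15 + 0*(1 - 5))² = -58 + (-15 + 0*(-4))² = -58 + (-15 + 0)² = -58 + (-15)² = -58 + 225 = 167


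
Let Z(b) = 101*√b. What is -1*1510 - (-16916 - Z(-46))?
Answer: 15406 + 101*I*√46 ≈ 15406.0 + 685.02*I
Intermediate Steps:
-1*1510 - (-16916 - Z(-46)) = -1*1510 - (-16916 - 101*√(-46)) = -1510 - (-16916 - 101*I*√46) = -1510 + (16916 + 101*I*√46) = 15406 + 101*I*√46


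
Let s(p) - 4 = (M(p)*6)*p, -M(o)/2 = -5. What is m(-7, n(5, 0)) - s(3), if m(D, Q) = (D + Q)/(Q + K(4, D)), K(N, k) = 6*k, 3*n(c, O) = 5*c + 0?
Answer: -18588/101 ≈ -184.04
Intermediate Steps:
n(c, O) = 5*c/3 (n(c, O) = (5*c + 0)/3 = (5*c)/3 = 5*c/3)
M(o) = 10 (M(o) = -2*(-5) = 10)
m(D, Q) = (D + Q)/(Q + 6*D)
s(p) = 4 + 60*p (s(p) = 4 + (10*6)*p = 4 + 60*p)
m(-7, n(5, 0)) - s(3) = (-7 + (5/3)*5)/((5/3)*5 + 6*(-7)) - (4 + 60*3) = (-7 + 25/3)/(25/3 - 42) - (4 + 180) = (4/3)/(-101/3) - 1*184 = -3/101*4/3 - 184 = -4/101 - 184 = -18588/101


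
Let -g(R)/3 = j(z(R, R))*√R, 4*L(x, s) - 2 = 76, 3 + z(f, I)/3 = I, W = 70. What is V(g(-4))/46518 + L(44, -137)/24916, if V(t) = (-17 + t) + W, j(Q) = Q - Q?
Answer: 2227649/1159042488 ≈ 0.0019220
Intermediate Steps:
z(f, I) = -9 + 3*I
j(Q) = 0
L(x, s) = 39/2 (L(x, s) = ½ + (¼)*76 = ½ + 19 = 39/2)
g(R) = 0 (g(R) = -0*√R = -3*0 = 0)
V(t) = 53 + t (V(t) = (-17 + t) + 70 = 53 + t)
V(g(-4))/46518 + L(44, -137)/24916 = (53 + 0)/46518 + (39/2)/24916 = 53*(1/46518) + (39/2)*(1/24916) = 53/46518 + 39/49832 = 2227649/1159042488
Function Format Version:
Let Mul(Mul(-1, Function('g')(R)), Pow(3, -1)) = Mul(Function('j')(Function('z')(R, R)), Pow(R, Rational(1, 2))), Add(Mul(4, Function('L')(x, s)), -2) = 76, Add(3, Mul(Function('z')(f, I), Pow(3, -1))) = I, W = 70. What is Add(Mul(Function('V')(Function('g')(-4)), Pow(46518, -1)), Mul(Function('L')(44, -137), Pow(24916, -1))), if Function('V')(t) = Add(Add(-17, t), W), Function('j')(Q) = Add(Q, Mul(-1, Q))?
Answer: Rational(2227649, 1159042488) ≈ 0.0019220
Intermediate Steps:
Function('z')(f, I) = Add(-9, Mul(3, I))
Function('j')(Q) = 0
Function('L')(x, s) = Rational(39, 2) (Function('L')(x, s) = Add(Rational(1, 2), Mul(Rational(1, 4), 76)) = Add(Rational(1, 2), 19) = Rational(39, 2))
Function('g')(R) = 0 (Function('g')(R) = Mul(-3, Mul(0, Pow(R, Rational(1, 2)))) = Mul(-3, 0) = 0)
Function('V')(t) = Add(53, t) (Function('V')(t) = Add(Add(-17, t), 70) = Add(53, t))
Add(Mul(Function('V')(Function('g')(-4)), Pow(46518, -1)), Mul(Function('L')(44, -137), Pow(24916, -1))) = Add(Mul(Add(53, 0), Pow(46518, -1)), Mul(Rational(39, 2), Pow(24916, -1))) = Add(Mul(53, Rational(1, 46518)), Mul(Rational(39, 2), Rational(1, 24916))) = Add(Rational(53, 46518), Rational(39, 49832)) = Rational(2227649, 1159042488)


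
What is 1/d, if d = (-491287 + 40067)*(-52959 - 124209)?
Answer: 1/79941744960 ≈ 1.2509e-11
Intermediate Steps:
d = 79941744960 (d = -451220*(-177168) = 79941744960)
1/d = 1/79941744960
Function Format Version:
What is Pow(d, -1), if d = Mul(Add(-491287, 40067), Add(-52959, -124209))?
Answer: Rational(1, 79941744960) ≈ 1.2509e-11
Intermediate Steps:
d = 79941744960 (d = Mul(-451220, -177168) = 79941744960)
Pow(d, -1) = Pow(79941744960, -1) = Rational(1, 79941744960)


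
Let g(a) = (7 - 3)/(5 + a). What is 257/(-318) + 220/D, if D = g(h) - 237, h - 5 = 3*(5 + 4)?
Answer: -968225/557454 ≈ -1.7369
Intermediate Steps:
h = 32 (h = 5 + 3*(5 + 4) = 5 + 3*9 = 5 + 27 = 32)
g(a) = 4/(5 + a)
D = -8765/37 (D = 4/(5 + 32) - 237 = 4/37 - 237 = -8765/37 ≈ -236.89)
257/(-318) + 220/D = 257/(-318) + 220/(-8765/37) = 257*(-1/318) + 220*(-37/8765) = -257/318 - 1628/1753 = -968225/557454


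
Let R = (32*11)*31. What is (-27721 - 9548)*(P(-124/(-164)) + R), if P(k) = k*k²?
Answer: -683655030387/1681 ≈ -4.0670e+8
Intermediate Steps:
P(k) = k³
R = 10912 (R = 352*31 = 10912)
(-27721 - 9548)*(P(-124/(-164)) + R) = (-27721 - 9548)*((-124/(-164))³ + 10912) = -37269*((-124*(-1/164))³ + 10912) = -37269*((31/41)³ + 10912) = -37269*(29791/68921 + 10912) = -37269*752095743/68921 = -683655030387/1681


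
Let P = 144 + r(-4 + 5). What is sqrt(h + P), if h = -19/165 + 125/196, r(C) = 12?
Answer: sqrt(835220265)/2310 ≈ 12.511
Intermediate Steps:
P = 156 (P = 144 + 12 = 156)
h = 16901/32340 (h = -19*1/165 + 125*(1/196) = -19/165 + 125/196 = 16901/32340 ≈ 0.52260)
sqrt(h + P) = sqrt(16901/32340 + 156) = sqrt(5061941/32340) = sqrt(835220265)/2310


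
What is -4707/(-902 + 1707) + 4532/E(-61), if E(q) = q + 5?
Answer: -139709/1610 ≈ -86.776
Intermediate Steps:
E(q) = 5 + q
-4707/(-902 + 1707) + 4532/E(-61) = -4707/(-902 + 1707) + 4532/(5 - 61) = -4707/805 + 4532/(-56) = -4707*1/805 + 4532*(-1/56) = -4707/805 - 1133/14 = -139709/1610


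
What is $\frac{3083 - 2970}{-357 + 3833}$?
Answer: $\frac{113}{3476} \approx 0.032509$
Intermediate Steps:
$\frac{3083 - 2970}{-357 + 3833} = \frac{113}{3476}$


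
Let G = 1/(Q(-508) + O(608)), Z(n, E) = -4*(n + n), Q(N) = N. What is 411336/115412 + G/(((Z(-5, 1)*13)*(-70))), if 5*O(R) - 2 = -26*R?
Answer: 13734393894773/3853574364640 ≈ 3.5641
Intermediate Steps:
Z(n, E) = -8*n
O(R) = 2/5 - 26*R/5 (O(R) = 2/5 + (-26*R)/5 = 2/5 - 26*R/5)
G = -5/18346 (G = 1/(-508 + (2/5 - 26/5*608)) = 1/(-508 + (2/5 - 15808/5)) = 1/(-508 - 15806/5) = 1/(-18346/5) = -5/18346 ≈ -0.00027254)
411336/115412 + G/(((Z(-5, 1)*13)*(-70))) = 411336/115412 - 5/(18346*((-8*(-5)*13)*(-70))) = 411336*(1/115412) - 5/(18346*((40*13)*(-70))) = 102834/28853 - 5/(18346*(520*(-70))) = 102834/28853 - 5/18346/(-36400) = 102834/28853 - 5/18346*(-1/36400) = 102834/28853 + 1/133558880 = 13734393894773/3853574364640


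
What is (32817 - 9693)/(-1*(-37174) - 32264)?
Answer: 11562/2455 ≈ 4.7096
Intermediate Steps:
(32817 - 9693)/(-1*(-37174) - 32264) = 23124/(37174 - 32264) = 23124/4910 = 23124*(1/4910) = 11562/2455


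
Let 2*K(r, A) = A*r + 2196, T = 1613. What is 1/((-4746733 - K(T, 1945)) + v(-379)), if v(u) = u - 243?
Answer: -2/12634191 ≈ -1.5830e-7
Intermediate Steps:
v(u) = -243 + u
K(r, A) = 1098 + A*r/2 (K(r, A) = (A*r + 2196)/2 = (2196 + A*r)/2 = 1098 + A*r/2)
1/((-4746733 - K(T, 1945)) + v(-379)) = 1/((-4746733 - (1098 + (½)*1945*1613)) + (-243 - 379)) = 1/((-4746733 - (1098 + 3137285/2)) - 622) = 1/((-4746733 - 1*3139481/2) - 622) = 1/((-4746733 - 3139481/2) - 622) = 1/(-12632947/2 - 622) = 1/(-12634191/2) = -2/12634191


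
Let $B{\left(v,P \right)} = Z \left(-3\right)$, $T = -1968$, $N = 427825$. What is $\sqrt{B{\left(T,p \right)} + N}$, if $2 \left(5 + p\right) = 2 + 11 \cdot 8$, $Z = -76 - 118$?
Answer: $7 \sqrt{8743} \approx 654.53$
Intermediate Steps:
$Z = -194$ ($Z = -76 - 118 = -194$)
$p = 40$ ($p = -5 + \frac{2 + 11 \cdot 8}{2} = -5 + \frac{2 + 88}{2} = -5 + \frac{1}{2} \cdot 90 = -5 + 45 = 40$)
$B{\left(v,P \right)} = 582$ ($B{\left(v,P \right)} = \left(-194\right) \left(-3\right) = 582$)
$\sqrt{B{\left(T,p \right)} + N} = \sqrt{582 + 427825} = \sqrt{428407} = 7 \sqrt{8743}$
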